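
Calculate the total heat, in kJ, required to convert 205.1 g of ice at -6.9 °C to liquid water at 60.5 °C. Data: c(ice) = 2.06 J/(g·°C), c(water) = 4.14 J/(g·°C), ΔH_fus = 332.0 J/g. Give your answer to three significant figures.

q = 122 kJ

q1 (heat ice -6.9→0.0 °C): 205.1 × 2.06 × 6.9 = 2915 J
q2 (melt at 0 °C): 205.1 × 332.0 = 68093 J
q3 (heat water 0.0→60.5 °C): 205.1 × 4.14 × 60.5 = 51371 J
Total: 2915 + 68093 + 51371 = 122379 J = 122 kJ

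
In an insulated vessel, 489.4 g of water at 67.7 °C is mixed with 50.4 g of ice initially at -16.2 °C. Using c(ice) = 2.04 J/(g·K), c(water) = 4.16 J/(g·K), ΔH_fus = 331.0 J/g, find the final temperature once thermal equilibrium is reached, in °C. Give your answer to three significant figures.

T_f = 53.2 °C

Heat to bring ice to 0 °C and melt it: q₁ = 50.4×2.04×16.2 + 50.4×331.0 = 18348 J
Heat the water can supply cooling to 0 °C: 489.4×4.16×67.7 = 137831 J > q₁, so all ice melts.
Energy balance: 489.4×4.16×(67.7 − T) = 18348 + 50.4×4.16×(T − 0)
2035.904(67.7 − T) = 18348 + 209.664 T
137831 − 18348 = 2245.568 T
T = 119483 / 2245.568 = 53.21 °C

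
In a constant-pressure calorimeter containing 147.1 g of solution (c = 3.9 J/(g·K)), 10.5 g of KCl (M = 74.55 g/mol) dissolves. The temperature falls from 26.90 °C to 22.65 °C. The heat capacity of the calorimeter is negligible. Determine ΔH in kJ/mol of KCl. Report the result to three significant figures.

ΔH = 17.3 kJ/mol

|ΔT| = |22.65 − 26.90| = 4.25 °C
|q_surr| = (147.1 × 3.9) × 4.25 = 573.69 × 4.25 = 2438 J
n(KCl) = 10.5 / 74.55 = 0.1408 mol
Temperature fell, so q_rxn = +|q_surr| = 2.438 kJ
ΔH = q_rxn / n = 17.32 kJ/mol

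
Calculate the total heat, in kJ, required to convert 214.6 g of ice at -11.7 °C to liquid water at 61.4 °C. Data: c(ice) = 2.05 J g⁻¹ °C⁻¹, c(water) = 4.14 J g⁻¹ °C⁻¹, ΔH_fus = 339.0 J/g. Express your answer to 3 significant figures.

q = 132 kJ

q1 (heat ice -11.7→0.0 °C): 214.6 × 2.05 × 11.7 = 5147 J
q2 (melt at 0 °C): 214.6 × 339.0 = 72749 J
q3 (heat water 0.0→61.4 °C): 214.6 × 4.14 × 61.4 = 54550 J
Total: 5147 + 72749 + 54550 = 132446 J = 132 kJ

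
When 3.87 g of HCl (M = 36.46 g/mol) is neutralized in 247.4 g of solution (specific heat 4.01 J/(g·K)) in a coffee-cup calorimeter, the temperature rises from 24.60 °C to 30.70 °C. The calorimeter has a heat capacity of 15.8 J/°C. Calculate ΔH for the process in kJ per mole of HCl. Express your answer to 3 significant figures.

|ΔT| = |30.70 − 24.60| = 6.10 °C
|q_surr| = (247.4 × 4.01 + 15.8) × 6.10 = 1007.874 × 6.10 = 6148 J
n(HCl) = 3.87 / 36.46 = 0.1061 mol
Temperature rose, so q_rxn = −|q_surr| = -6.148 kJ
ΔH = q_rxn / n = -57.945 kJ/mol

ΔH = -57.9 kJ/mol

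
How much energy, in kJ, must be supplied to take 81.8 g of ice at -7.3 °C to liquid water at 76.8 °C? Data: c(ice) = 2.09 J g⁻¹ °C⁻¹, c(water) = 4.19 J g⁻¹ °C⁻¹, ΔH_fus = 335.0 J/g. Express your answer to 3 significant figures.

q1 (heat ice -7.3→0.0 °C): 81.8 × 2.09 × 7.3 = 1248 J
q2 (melt at 0 °C): 81.8 × 335.0 = 27403 J
q3 (heat water 0.0→76.8 °C): 81.8 × 4.19 × 76.8 = 26323 J
Total: 1248 + 27403 + 26323 = 54974 J = 55.0 kJ

q = 55.0 kJ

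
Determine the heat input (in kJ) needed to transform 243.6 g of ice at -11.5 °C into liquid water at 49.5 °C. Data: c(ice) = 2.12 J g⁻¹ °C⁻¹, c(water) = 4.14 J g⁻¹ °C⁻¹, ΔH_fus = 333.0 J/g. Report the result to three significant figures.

q1 (heat ice -11.5→0.0 °C): 243.6 × 2.12 × 11.5 = 5939 J
q2 (melt at 0 °C): 243.6 × 333.0 = 81119 J
q3 (heat water 0.0→49.5 °C): 243.6 × 4.14 × 49.5 = 49921 J
Total: 5939 + 81119 + 49921 = 136979 J = 137 kJ

q = 137 kJ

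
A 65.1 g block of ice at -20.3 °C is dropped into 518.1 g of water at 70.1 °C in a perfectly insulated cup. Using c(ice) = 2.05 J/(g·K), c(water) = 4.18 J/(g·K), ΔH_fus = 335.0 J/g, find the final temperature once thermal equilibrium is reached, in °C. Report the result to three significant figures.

T_f = 52.2 °C

Heat to bring ice to 0 °C and melt it: q₁ = 65.1×2.05×20.3 + 65.1×335.0 = 24518 J
Heat the water can supply cooling to 0 °C: 518.1×4.18×70.1 = 151813 J > q₁, so all ice melts.
Energy balance: 518.1×4.18×(70.1 − T) = 24518 + 65.1×4.18×(T − 0)
2165.658(70.1 − T) = 24518 + 272.118 T
151813 − 24518 = 2437.776 T
T = 127295 / 2437.776 = 52.22 °C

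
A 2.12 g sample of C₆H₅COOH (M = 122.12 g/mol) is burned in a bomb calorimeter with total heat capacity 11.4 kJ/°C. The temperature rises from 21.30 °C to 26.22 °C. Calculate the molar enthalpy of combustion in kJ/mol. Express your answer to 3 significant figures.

ΔH = -3230 kJ/mol

ΔT = 26.22 − 21.30 = 4.92 °C
q_cal = C_cal × ΔT = 11.4 × 4.92 = 56.088 kJ
n = 2.12 / 122.12 = 0.01736 mol
q_rxn = −q_cal = -56.088 kJ
ΔH = -56.088 / 0.01736 = -3231 kJ/mol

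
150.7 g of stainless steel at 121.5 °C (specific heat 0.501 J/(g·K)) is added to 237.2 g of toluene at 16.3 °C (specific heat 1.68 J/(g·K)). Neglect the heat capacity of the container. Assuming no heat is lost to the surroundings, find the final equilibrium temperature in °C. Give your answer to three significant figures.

T_f = 33.1 °C

Heat lost by stainless steel = heat gained by toluene.
(150.7)(0.501)(121.5 − T) = (237.2)(1.68)(T − 16.3)
75.5007 (121.5 − T) = 398.496 (T − 16.3)
9173.3 − 75.5007 T = 398.496 T − 6495.5
15668.8 = 473.9967 T
T = 33.06 °C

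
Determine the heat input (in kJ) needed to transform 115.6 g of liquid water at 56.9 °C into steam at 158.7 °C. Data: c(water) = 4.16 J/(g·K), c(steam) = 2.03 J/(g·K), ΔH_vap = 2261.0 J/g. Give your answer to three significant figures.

q1 (heat water 56.9→100.0 °C): 115.6 × 4.16 × 43.1 = 20727 J
q2 (vaporize at 100 °C): 115.6 × 2261.0 = 261372 J
q3 (heat steam 100.0→158.7 °C): 115.6 × 2.03 × 58.7 = 13775 J
Total: 20727 + 261372 + 13775 = 295874 J = 296 kJ

q = 296 kJ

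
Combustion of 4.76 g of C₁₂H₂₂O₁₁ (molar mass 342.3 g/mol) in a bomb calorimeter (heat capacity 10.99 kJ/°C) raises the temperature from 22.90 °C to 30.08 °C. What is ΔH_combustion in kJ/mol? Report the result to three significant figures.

ΔT = 30.08 − 22.90 = 7.18 °C
q_cal = C_cal × ΔT = 10.99 × 7.18 = 78.9082 kJ
n = 4.76 / 342.3 = 0.01391 mol
q_rxn = −q_cal = -78.9082 kJ
ΔH = -78.9082 / 0.01391 = -5673 kJ/mol

ΔH = -5670 kJ/mol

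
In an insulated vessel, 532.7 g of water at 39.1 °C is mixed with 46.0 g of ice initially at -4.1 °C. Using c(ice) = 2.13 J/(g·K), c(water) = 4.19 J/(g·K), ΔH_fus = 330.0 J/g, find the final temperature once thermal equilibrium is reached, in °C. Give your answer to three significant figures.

Heat to bring ice to 0 °C and melt it: q₁ = 46.0×2.13×4.1 + 46.0×330.0 = 15582 J
Heat the water can supply cooling to 0 °C: 532.7×4.19×39.1 = 87271.7 J > q₁, so all ice melts.
Energy balance: 532.7×4.19×(39.1 − T) = 15582 + 46.0×4.19×(T − 0)
2232.013(39.1 − T) = 15582 + 192.74 T
87271.7 − 15582 = 2424.753 T
T = 71689.7 / 2424.753 = 29.57 °C

T_f = 29.6 °C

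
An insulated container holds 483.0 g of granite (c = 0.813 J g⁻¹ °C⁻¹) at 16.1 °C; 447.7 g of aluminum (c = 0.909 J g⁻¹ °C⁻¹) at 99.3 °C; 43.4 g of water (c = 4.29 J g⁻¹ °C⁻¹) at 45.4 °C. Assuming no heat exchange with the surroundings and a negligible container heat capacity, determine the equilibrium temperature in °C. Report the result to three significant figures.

T_f = 56.0 °C

Σ mᵢcᵢ(T − Tᵢ) = 0  ⇒  T = Σ mᵢcᵢTᵢ / Σ mᵢcᵢ
Σ mᵢcᵢ = 483.0×0.813 + 447.7×0.909 + 43.4×4.29 = 985.8243
Σ mᵢcᵢTᵢ = 392.679×16.1 + 406.9593×99.3 + 186.186×45.4 = 55186
T = 55186 / 985.8243 = 55.98 °C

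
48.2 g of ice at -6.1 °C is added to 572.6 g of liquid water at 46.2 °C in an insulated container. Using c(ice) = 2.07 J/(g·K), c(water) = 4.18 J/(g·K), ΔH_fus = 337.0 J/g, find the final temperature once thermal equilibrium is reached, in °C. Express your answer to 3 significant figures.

T_f = 36.1 °C

Heat to bring ice to 0 °C and melt it: q₁ = 48.2×2.07×6.1 + 48.2×337.0 = 16852 J
Heat the water can supply cooling to 0 °C: 572.6×4.18×46.2 = 110578 J > q₁, so all ice melts.
Energy balance: 572.6×4.18×(46.2 − T) = 16852 + 48.2×4.18×(T − 0)
2393.468(46.2 − T) = 16852 + 201.476 T
110578 − 16852 = 2594.944 T
T = 93726 / 2594.944 = 36.12 °C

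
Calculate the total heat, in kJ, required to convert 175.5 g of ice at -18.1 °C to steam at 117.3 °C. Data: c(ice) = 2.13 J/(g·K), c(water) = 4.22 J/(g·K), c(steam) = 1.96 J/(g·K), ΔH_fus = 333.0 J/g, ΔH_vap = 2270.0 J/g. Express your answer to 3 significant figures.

q1 (heat ice -18.1→0.0 °C): 175.5 × 2.13 × 18.1 = 6766 J
q2 (melt at 0 °C): 175.5 × 333.0 = 58442 J
q3 (heat water 0.0→100.0 °C): 175.5 × 4.22 × 100.0 = 74061 J
q4 (vaporize at 100 °C): 175.5 × 2270.0 = 398385 J
q5 (heat steam 100.0→117.3 °C): 175.5 × 1.96 × 17.3 = 5951 J
Total: 6766 + 58442 + 74061 + 398385 + 5951 = 543605 J = 544 kJ

q = 544 kJ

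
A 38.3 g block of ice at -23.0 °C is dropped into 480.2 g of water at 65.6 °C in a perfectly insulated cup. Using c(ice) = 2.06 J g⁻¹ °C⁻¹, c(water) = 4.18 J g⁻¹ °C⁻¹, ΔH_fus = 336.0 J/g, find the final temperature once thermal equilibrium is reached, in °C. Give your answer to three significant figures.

Heat to bring ice to 0 °C and melt it: q₁ = 38.3×2.06×23.0 + 38.3×336.0 = 14683 J
Heat the water can supply cooling to 0 °C: 480.2×4.18×65.6 = 131675 J > q₁, so all ice melts.
Energy balance: 480.2×4.18×(65.6 − T) = 14683 + 38.3×4.18×(T − 0)
2007.236(65.6 − T) = 14683 + 160.094 T
131675 − 14683 = 2167.330 T
T = 116992 / 2167.330 = 53.98 °C

T_f = 54.0 °C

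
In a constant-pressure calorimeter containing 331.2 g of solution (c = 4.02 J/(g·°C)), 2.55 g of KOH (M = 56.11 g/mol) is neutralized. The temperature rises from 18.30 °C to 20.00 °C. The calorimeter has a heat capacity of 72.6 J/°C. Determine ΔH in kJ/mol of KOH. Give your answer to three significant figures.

ΔH = -52.5 kJ/mol

|ΔT| = |20.00 − 18.30| = 1.70 °C
|q_surr| = (331.2 × 4.02 + 72.6) × 1.70 = 1404.024 × 1.70 = 2387 J
n(KOH) = 2.55 / 56.11 = 0.04545 mol
Temperature rose, so q_rxn = −|q_surr| = -2.387 kJ
ΔH = q_rxn / n = -52.52 kJ/mol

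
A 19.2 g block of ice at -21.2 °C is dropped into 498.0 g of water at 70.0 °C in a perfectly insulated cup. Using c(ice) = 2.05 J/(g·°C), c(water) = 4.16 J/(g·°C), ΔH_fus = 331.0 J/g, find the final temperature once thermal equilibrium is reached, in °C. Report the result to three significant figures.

Heat to bring ice to 0 °C and melt it: q₁ = 19.2×2.05×21.2 + 19.2×331.0 = 7189.6 J
Heat the water can supply cooling to 0 °C: 498.0×4.16×70.0 = 145018 J > q₁, so all ice melts.
Energy balance: 498.0×4.16×(70.0 − T) = 7189.6 + 19.2×4.16×(T − 0)
2071.68(70.0 − T) = 7189.6 + 79.872 T
145018 − 7189.6 = 2151.552 T
T = 137828.4 / 2151.552 = 64.06 °C

T_f = 64.1 °C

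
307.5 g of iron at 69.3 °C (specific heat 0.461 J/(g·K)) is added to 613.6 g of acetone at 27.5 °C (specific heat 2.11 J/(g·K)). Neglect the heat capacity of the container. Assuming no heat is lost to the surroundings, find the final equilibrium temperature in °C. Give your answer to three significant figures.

T_f = 31.6 °C

Heat lost by iron = heat gained by acetone.
(307.5)(0.461)(69.3 − T) = (613.6)(2.11)(T − 27.5)
141.7575 (69.3 − T) = 1294.696 (T − 27.5)
9823.8 − 141.7575 T = 1294.696 T − 35604
45427.8 = 1436.4535 T
T = 31.62 °C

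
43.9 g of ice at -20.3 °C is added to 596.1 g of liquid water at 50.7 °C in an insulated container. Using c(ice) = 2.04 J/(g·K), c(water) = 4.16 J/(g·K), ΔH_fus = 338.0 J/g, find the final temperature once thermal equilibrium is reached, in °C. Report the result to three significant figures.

Heat to bring ice to 0 °C and melt it: q₁ = 43.9×2.04×20.3 + 43.9×338.0 = 16656 J
Heat the water can supply cooling to 0 °C: 596.1×4.16×50.7 = 125725 J > q₁, so all ice melts.
Energy balance: 596.1×4.16×(50.7 − T) = 16656 + 43.9×4.16×(T − 0)
2479.776(50.7 − T) = 16656 + 182.624 T
125725 − 16656 = 2662.400 T
T = 109069 / 2662.400 = 40.97 °C

T_f = 41.0 °C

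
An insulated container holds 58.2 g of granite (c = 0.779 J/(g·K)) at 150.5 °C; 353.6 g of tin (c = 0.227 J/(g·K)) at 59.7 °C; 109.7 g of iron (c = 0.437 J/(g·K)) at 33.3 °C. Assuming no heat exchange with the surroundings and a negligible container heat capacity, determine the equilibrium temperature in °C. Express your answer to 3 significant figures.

Σ mᵢcᵢ(T − Tᵢ) = 0  ⇒  T = Σ mᵢcᵢTᵢ / Σ mᵢcᵢ
Σ mᵢcᵢ = 58.2×0.779 + 353.6×0.227 + 109.7×0.437 = 173.5439
Σ mᵢcᵢTᵢ = 45.3378×150.5 + 80.2672×59.7 + 47.9389×33.3 = 13212
T = 13212 / 173.5439 = 76.13 °C

T_f = 76.1 °C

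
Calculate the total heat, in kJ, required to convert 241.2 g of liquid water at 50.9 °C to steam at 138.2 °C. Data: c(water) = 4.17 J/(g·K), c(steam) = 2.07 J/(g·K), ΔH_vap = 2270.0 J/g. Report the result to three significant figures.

q1 (heat water 50.9→100.0 °C): 241.2 × 4.17 × 49.1 = 49385 J
q2 (vaporize at 100 °C): 241.2 × 2270.0 = 547524 J
q3 (heat steam 100.0→138.2 °C): 241.2 × 2.07 × 38.2 = 19073 J
Total: 49385 + 547524 + 19073 = 615982 J = 616 kJ

q = 616 kJ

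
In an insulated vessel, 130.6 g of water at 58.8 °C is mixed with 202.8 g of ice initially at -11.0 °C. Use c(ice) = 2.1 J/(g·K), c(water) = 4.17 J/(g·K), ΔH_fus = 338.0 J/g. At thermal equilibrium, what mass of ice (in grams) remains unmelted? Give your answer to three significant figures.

m_ice remaining = 122 g

Heat to warm all ice to 0 °C: 202.8×2.1×11.0 = 4684.7 J
Heat released by water cooling to 0 °C: 130.6×4.17×58.8 = 32023 J
32023 J < 4684.7 + 202.8×338.0 = 73231.1 J, so not all ice melts; final T = 0 °C.
Heat left for melting: 32023 − 4684.7 = 27338.3 J
Mass melted = 27338.3 / 338.0 = 80.88 g
Ice remaining = 202.8 − 80.88 = 121.92 g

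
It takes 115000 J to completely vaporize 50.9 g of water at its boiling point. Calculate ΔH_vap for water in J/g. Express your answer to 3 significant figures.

ΔH_vap = 2260 J/g

ΔH_vap = q / m = 115000 / 50.9 = 2260 J/g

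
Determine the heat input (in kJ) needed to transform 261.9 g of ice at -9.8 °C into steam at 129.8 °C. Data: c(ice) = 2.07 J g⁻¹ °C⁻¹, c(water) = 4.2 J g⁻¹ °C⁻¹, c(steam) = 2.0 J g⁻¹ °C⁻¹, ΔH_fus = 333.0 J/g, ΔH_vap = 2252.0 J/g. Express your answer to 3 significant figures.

q = 808 kJ

q1 (heat ice -9.8→0.0 °C): 261.9 × 2.07 × 9.8 = 5313 J
q2 (melt at 0 °C): 261.9 × 333.0 = 87213 J
q3 (heat water 0.0→100.0 °C): 261.9 × 4.2 × 100.0 = 109998 J
q4 (vaporize at 100 °C): 261.9 × 2252.0 = 589799 J
q5 (heat steam 100.0→129.8 °C): 261.9 × 2.0 × 29.8 = 15609 J
Total: 5313 + 87213 + 109998 + 589799 + 15609 = 807932 J = 808 kJ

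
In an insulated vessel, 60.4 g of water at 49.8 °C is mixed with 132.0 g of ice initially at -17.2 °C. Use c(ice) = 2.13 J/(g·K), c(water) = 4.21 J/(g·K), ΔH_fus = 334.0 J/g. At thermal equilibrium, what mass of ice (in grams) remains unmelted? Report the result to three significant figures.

Heat to warm all ice to 0 °C: 132.0×2.13×17.2 = 4836.0 J
Heat released by water cooling to 0 °C: 60.4×4.21×49.8 = 12663 J
12663 J < 4836.0 + 132.0×334.0 = 48924.0 J, so not all ice melts; final T = 0 °C.
Heat left for melting: 12663 − 4836.0 = 7827.0 J
Mass melted = 7827.0 / 334.0 = 23.43 g
Ice remaining = 132.0 − 23.43 = 108.57 g

m_ice remaining = 109 g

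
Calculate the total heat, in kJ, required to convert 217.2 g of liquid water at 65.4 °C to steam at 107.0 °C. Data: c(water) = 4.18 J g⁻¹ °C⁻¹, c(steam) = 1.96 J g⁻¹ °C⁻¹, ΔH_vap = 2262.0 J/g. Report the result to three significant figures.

q = 526 kJ

q1 (heat water 65.4→100.0 °C): 217.2 × 4.18 × 34.6 = 31413 J
q2 (vaporize at 100 °C): 217.2 × 2262.0 = 491306 J
q3 (heat steam 100.0→107.0 °C): 217.2 × 1.96 × 7.0 = 2980 J
Total: 31413 + 491306 + 2980 = 525699 J = 526 kJ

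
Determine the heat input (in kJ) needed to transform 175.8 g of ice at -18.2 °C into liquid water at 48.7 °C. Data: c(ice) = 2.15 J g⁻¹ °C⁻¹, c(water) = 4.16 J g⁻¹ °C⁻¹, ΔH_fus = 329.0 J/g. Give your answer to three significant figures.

q1 (heat ice -18.2→0.0 °C): 175.8 × 2.15 × 18.2 = 6879 J
q2 (melt at 0 °C): 175.8 × 329.0 = 57838 J
q3 (heat water 0.0→48.7 °C): 175.8 × 4.16 × 48.7 = 35616 J
Total: 6879 + 57838 + 35616 = 100333 J = 100 kJ

q = 100 kJ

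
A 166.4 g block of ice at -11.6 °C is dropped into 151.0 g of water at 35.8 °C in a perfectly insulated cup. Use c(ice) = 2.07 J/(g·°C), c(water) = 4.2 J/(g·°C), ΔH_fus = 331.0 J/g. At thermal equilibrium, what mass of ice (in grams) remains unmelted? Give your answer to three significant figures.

Heat to warm all ice to 0 °C: 166.4×2.07×11.6 = 3995.6 J
Heat released by water cooling to 0 °C: 151.0×4.2×35.8 = 22704 J
22704 J < 3995.6 + 166.4×331.0 = 59074.0 J, so not all ice melts; final T = 0 °C.
Heat left for melting: 22704 − 3995.6 = 18708.4 J
Mass melted = 18708.4 / 331.0 = 56.52 g
Ice remaining = 166.4 − 56.52 = 109.88 g

m_ice remaining = 110 g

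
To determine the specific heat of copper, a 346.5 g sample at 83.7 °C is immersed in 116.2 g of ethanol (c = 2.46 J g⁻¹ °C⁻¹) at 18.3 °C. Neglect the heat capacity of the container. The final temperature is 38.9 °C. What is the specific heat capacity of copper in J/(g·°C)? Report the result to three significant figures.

c = 0.379 J/(g·°C)

q_gained = (116.2 × 2.46) × (38.9 − 18.3) = 5889 J
q_lost = 346.5 × c × (83.7 − 38.9) = 15523.2 c
Set equal: c = 5889 / 15523.2 = 0.379 J/(g·°C)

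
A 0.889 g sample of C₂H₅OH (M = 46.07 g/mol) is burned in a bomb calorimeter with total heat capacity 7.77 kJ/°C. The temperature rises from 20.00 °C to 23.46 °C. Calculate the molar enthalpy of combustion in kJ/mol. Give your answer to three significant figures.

ΔT = 23.46 − 20.00 = 3.46 °C
q_cal = C_cal × ΔT = 7.77 × 3.46 = 26.8842 kJ
n = 0.889 / 46.07 = 0.01930 mol
q_rxn = −q_cal = -26.8842 kJ
ΔH = -26.8842 / 0.01930 = -1393 kJ/mol

ΔH = -1390 kJ/mol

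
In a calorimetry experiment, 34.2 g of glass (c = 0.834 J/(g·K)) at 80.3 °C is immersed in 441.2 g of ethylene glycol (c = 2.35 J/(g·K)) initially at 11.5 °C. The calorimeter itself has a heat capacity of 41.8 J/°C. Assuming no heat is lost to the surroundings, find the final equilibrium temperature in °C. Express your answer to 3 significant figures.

T_f = 13.3 °C

Heat lost by glass = heat gained by ethylene glycol + calorimeter.
(34.2)(0.834)(80.3 − T) = [(441.2)(2.35) + 41.8](T − 11.5)
28.5228 (80.3 − T) = 1078.62 (T − 11.5)
2290.4 − 28.5228 T = 1078.62 T − 12404
14694.4 = 1107.1428 T
T = 13.27 °C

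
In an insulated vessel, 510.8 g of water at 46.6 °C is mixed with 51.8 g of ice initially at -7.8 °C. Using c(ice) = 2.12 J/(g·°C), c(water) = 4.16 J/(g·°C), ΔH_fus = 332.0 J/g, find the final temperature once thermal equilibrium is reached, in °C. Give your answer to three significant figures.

T_f = 34.6 °C

Heat to bring ice to 0 °C and melt it: q₁ = 51.8×2.12×7.8 + 51.8×332.0 = 18054 J
Heat the water can supply cooling to 0 °C: 510.8×4.16×46.6 = 99021.6 J > q₁, so all ice melts.
Energy balance: 510.8×4.16×(46.6 − T) = 18054 + 51.8×4.16×(T − 0)
2124.928(46.6 − T) = 18054 + 215.488 T
99021.6 − 18054 = 2340.416 T
T = 80967.6 / 2340.416 = 34.60 °C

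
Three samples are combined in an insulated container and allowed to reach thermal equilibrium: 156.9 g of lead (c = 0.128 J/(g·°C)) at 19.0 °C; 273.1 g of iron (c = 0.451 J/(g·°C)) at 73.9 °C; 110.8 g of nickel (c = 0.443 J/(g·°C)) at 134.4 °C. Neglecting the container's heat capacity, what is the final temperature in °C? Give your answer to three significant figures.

Σ mᵢcᵢ(T − Tᵢ) = 0  ⇒  T = Σ mᵢcᵢTᵢ / Σ mᵢcᵢ
Σ mᵢcᵢ = 156.9×0.128 + 273.1×0.451 + 110.8×0.443 = 192.3357
Σ mᵢcᵢTᵢ = 20.0832×19.0 + 123.1681×73.9 + 49.0844×134.4 = 16081
T = 16081 / 192.3357 = 83.61 °C

T_f = 83.6 °C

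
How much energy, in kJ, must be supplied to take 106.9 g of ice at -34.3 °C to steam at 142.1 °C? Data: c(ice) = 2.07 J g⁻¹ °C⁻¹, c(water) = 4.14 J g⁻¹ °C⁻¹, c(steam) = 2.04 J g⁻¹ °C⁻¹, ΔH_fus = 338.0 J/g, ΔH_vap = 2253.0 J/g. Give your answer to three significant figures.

q = 338 kJ

q1 (heat ice -34.3→0.0 °C): 106.9 × 2.07 × 34.3 = 7590 J
q2 (melt at 0 °C): 106.9 × 338.0 = 36132 J
q3 (heat water 0.0→100.0 °C): 106.9 × 4.14 × 100.0 = 44257 J
q4 (vaporize at 100 °C): 106.9 × 2253.0 = 240846 J
q5 (heat steam 100.0→142.1 °C): 106.9 × 2.04 × 42.1 = 9181 J
Total: 7590 + 36132 + 44257 + 240846 + 9181 = 338006 J = 338 kJ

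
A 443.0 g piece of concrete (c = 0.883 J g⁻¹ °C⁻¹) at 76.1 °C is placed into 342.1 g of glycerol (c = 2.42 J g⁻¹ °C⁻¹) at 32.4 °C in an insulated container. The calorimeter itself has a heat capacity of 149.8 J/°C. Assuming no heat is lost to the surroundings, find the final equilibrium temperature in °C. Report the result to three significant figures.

T_f = 44.9 °C

Heat lost by concrete = heat gained by glycerol + calorimeter.
(443.0)(0.883)(76.1 − T) = [(342.1)(2.42) + 149.8](T − 32.4)
391.169 (76.1 − T) = 977.682 (T − 32.4)
29768 − 391.169 T = 977.682 T − 31677
61445 = 1368.851 T
T = 44.89 °C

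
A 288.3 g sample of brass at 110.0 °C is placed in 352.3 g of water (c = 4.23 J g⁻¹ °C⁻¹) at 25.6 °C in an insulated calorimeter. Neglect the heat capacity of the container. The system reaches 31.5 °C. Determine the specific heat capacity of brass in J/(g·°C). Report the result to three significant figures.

q_gained = (352.3 × 4.23) × (31.5 − 25.6) = 8792 J
q_lost = 288.3 × c × (110.0 − 31.5) = 22631.55 c
Set equal: c = 8792 / 22631.55 = 0.388 J/(g·°C)

c = 0.388 J/(g·°C)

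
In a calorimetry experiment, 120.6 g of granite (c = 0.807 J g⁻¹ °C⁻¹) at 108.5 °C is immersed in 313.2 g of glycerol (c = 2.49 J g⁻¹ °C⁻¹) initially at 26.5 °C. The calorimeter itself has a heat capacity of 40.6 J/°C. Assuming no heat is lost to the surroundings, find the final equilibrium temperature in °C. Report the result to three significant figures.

Heat lost by granite = heat gained by glycerol + calorimeter.
(120.6)(0.807)(108.5 − T) = [(313.2)(2.49) + 40.6](T − 26.5)
97.3242 (108.5 − T) = 820.468 (T − 26.5)
10560 − 97.3242 T = 820.468 T − 21742
32302 = 917.7922 T
T = 35.20 °C

T_f = 35.2 °C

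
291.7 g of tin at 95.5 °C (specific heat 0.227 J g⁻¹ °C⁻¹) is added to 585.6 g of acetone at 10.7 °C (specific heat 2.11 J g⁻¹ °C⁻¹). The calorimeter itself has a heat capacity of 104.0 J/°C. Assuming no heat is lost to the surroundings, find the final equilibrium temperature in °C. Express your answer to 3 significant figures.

Heat lost by tin = heat gained by acetone + calorimeter.
(291.7)(0.227)(95.5 − T) = [(585.6)(2.11) + 104.0](T − 10.7)
66.2159 (95.5 − T) = 1339.616 (T − 10.7)
6323.6 − 66.2159 T = 1339.616 T − 14334
20657.6 = 1405.8319 T
T = 14.69 °C

T_f = 14.7 °C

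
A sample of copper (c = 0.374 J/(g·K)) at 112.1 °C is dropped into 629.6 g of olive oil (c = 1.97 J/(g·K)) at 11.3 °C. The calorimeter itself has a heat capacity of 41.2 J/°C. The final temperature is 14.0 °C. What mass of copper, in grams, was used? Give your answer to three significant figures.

m = 94.3 g

q_gained = (629.6 × 1.97 + 41.2) × (14.0 − 11.3) = 3460 J
q_lost = m × 0.374 × (112.1 − 14.0) = 36.6894 m
m = 3460 / 36.6894 = 94.3 g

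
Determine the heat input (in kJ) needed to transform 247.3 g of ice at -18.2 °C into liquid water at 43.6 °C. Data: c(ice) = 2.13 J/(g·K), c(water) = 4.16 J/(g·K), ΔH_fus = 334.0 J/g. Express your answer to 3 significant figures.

q1 (heat ice -18.2→0.0 °C): 247.3 × 2.13 × 18.2 = 9587 J
q2 (melt at 0 °C): 247.3 × 334.0 = 82598 J
q3 (heat water 0.0→43.6 °C): 247.3 × 4.16 × 43.6 = 44854 J
Total: 9587 + 82598 + 44854 = 137039 J = 137 kJ

q = 137 kJ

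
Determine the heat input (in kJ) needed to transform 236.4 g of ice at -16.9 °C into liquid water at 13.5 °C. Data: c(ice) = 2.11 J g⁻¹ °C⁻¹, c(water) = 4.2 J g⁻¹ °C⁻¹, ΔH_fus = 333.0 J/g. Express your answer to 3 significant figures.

q1 (heat ice -16.9→0.0 °C): 236.4 × 2.11 × 16.9 = 8430 J
q2 (melt at 0 °C): 236.4 × 333.0 = 78721 J
q3 (heat water 0.0→13.5 °C): 236.4 × 4.2 × 13.5 = 13404 J
Total: 8430 + 78721 + 13404 = 100555 J = 101 kJ

q = 101 kJ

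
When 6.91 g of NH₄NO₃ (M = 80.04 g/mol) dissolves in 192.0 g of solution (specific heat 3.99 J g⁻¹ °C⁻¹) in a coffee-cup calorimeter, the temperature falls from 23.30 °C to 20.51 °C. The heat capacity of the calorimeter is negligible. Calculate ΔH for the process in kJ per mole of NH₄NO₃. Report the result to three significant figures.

|ΔT| = |20.51 − 23.30| = 2.79 °C
|q_surr| = (192.0 × 3.99) × 2.79 = 766.08 × 2.79 = 2137 J
n(NH₄NO₃) = 6.91 / 80.04 = 0.08633 mol
Temperature fell, so q_rxn = +|q_surr| = 2.137 kJ
ΔH = q_rxn / n = 24.75 kJ/mol

ΔH = 24.8 kJ/mol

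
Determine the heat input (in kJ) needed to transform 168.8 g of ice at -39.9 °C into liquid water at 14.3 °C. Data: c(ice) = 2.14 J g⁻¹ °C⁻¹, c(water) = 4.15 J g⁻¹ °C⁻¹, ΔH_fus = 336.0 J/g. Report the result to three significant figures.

q = 81.1 kJ

q1 (heat ice -39.9→0.0 °C): 168.8 × 2.14 × 39.9 = 14413 J
q2 (melt at 0 °C): 168.8 × 336.0 = 56717 J
q3 (heat water 0.0→14.3 °C): 168.8 × 4.15 × 14.3 = 10017 J
Total: 14413 + 56717 + 10017 = 81147 J = 81.1 kJ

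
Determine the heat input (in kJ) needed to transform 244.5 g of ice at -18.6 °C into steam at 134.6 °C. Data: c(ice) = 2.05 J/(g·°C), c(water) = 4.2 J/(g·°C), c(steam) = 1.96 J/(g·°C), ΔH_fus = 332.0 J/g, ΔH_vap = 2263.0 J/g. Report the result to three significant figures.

q = 763 kJ

q1 (heat ice -18.6→0.0 °C): 244.5 × 2.05 × 18.6 = 9323 J
q2 (melt at 0 °C): 244.5 × 332.0 = 81174 J
q3 (heat water 0.0→100.0 °C): 244.5 × 4.2 × 100.0 = 102690 J
q4 (vaporize at 100 °C): 244.5 × 2263.0 = 553304 J
q5 (heat steam 100.0→134.6 °C): 244.5 × 1.96 × 34.6 = 16581 J
Total: 9323 + 81174 + 102690 + 553304 + 16581 = 763072 J = 763 kJ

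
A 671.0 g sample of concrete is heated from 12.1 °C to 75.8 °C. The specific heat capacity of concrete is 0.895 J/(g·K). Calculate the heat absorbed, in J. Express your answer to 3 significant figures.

q = 38300 J

q = m c ΔT = 671.0 × 0.895 × (75.8 − 12.1)
q = 671.0 × 0.895 × 63.7 = 38250 J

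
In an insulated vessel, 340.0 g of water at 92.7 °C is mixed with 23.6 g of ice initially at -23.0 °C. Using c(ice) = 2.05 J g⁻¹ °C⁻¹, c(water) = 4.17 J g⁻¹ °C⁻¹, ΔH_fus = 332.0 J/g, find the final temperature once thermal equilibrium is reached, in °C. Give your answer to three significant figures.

T_f = 80.8 °C

Heat to bring ice to 0 °C and melt it: q₁ = 23.6×2.05×23.0 + 23.6×332.0 = 8947.9 J
Heat the water can supply cooling to 0 °C: 340.0×4.17×92.7 = 131430 J > q₁, so all ice melts.
Energy balance: 340.0×4.17×(92.7 − T) = 8947.9 + 23.6×4.17×(T − 0)
1417.8(92.7 − T) = 8947.9 + 98.412 T
131430 − 8947.9 = 1516.212 T
T = 122482.1 / 1516.212 = 80.78 °C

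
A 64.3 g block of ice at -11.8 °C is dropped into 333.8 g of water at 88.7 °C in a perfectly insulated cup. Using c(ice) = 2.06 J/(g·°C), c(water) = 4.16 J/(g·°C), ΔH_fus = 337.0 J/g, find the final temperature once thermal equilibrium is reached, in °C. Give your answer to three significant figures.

Heat to bring ice to 0 °C and melt it: q₁ = 64.3×2.06×11.8 + 64.3×337.0 = 23232 J
Heat the water can supply cooling to 0 °C: 333.8×4.16×88.7 = 123170 J > q₁, so all ice melts.
Energy balance: 333.8×4.16×(88.7 − T) = 23232 + 64.3×4.16×(T − 0)
1388.608(88.7 − T) = 23232 + 267.488 T
123170 − 23232 = 1656.096 T
T = 99938 / 1656.096 = 60.346 °C

T_f = 60.3 °C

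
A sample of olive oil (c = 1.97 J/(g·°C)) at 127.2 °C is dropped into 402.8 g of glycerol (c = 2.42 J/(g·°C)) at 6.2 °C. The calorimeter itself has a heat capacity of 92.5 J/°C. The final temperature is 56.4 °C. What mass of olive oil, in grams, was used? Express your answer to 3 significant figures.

m = 384 g

q_gained = (402.8 × 2.42 + 92.5) × (56.4 − 6.2) = 53580 J
q_lost = m × 1.97 × (127.2 − 56.4) = 139.476 m
m = 53580 / 139.476 = 384 g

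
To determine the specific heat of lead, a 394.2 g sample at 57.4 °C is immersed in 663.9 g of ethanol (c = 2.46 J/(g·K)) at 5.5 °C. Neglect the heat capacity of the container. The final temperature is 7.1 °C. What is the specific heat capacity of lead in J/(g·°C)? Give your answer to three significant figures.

c = 0.132 J/(g·°C)

q_gained = (663.9 × 2.46) × (7.1 − 5.5) = 2613 J
q_lost = 394.2 × c × (57.4 − 7.1) = 19828.26 c
Set equal: c = 2613 / 19828.26 = 0.132 J/(g·°C)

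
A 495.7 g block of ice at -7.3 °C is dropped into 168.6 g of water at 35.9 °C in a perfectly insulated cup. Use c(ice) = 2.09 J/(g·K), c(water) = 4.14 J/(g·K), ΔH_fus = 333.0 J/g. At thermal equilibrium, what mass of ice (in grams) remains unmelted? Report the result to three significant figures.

Heat to warm all ice to 0 °C: 495.7×2.09×7.3 = 7562.9 J
Heat released by water cooling to 0 °C: 168.6×4.14×35.9 = 25058 J
25058 J < 7562.9 + 495.7×333.0 = 172631.0 J, so not all ice melts; final T = 0 °C.
Heat left for melting: 25058 − 7562.9 = 17495.1 J
Mass melted = 17495.1 / 333.0 = 52.54 g
Ice remaining = 495.7 − 52.54 = 443.16 g

m_ice remaining = 443 g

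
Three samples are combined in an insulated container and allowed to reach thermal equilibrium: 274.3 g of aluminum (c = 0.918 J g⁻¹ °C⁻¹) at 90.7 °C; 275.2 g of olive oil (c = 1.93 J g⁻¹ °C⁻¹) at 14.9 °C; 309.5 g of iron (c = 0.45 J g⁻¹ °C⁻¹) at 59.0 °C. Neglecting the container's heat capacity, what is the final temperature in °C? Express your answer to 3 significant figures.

Σ mᵢcᵢ(T − Tᵢ) = 0  ⇒  T = Σ mᵢcᵢTᵢ / Σ mᵢcᵢ
Σ mᵢcᵢ = 274.3×0.918 + 275.2×1.93 + 309.5×0.45 = 922.2184
Σ mᵢcᵢTᵢ = 251.8074×90.7 + 531.136×14.9 + 139.275×59.0 = 38970
T = 38970 / 922.2184 = 42.26 °C

T_f = 42.3 °C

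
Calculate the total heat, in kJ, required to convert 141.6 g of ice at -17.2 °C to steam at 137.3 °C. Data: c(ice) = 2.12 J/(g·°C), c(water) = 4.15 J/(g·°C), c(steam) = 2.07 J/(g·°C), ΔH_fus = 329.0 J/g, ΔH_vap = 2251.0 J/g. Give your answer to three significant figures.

q = 440 kJ

q1 (heat ice -17.2→0.0 °C): 141.6 × 2.12 × 17.2 = 5163 J
q2 (melt at 0 °C): 141.6 × 329.0 = 46586 J
q3 (heat water 0.0→100.0 °C): 141.6 × 4.15 × 100.0 = 58764 J
q4 (vaporize at 100 °C): 141.6 × 2251.0 = 318742 J
q5 (heat steam 100.0→137.3 °C): 141.6 × 2.07 × 37.3 = 10933 J
Total: 5163 + 46586 + 58764 + 318742 + 10933 = 440188 J = 440 kJ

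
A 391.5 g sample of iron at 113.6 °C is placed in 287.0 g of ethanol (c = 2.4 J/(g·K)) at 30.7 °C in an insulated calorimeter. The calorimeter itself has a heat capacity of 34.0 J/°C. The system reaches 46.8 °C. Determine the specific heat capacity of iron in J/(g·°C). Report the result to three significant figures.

c = 0.445 J/(g·°C)

q_gained = (287.0 × 2.4 + 34.0) × (46.8 − 30.7) = 11640 J
q_lost = 391.5 × c × (113.6 − 46.8) = 26152.2 c
Set equal: c = 11640 / 26152.2 = 0.445 J/(g·°C)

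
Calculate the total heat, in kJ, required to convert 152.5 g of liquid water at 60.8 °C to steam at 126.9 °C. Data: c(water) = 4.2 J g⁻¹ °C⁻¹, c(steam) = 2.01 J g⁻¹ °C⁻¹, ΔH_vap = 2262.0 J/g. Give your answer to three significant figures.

q = 378 kJ

q1 (heat water 60.8→100.0 °C): 152.5 × 4.2 × 39.2 = 25108 J
q2 (vaporize at 100 °C): 152.5 × 2262.0 = 344955 J
q3 (heat steam 100.0→126.9 °C): 152.5 × 2.01 × 26.9 = 8246 J
Total: 25108 + 344955 + 8246 = 378309 J = 378 kJ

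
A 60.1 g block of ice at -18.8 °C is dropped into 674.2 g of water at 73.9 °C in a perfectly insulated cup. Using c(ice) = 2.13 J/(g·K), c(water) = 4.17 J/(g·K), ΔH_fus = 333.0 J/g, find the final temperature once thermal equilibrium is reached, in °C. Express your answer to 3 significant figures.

Heat to bring ice to 0 °C and melt it: q₁ = 60.1×2.13×18.8 + 60.1×333.0 = 22420 J
Heat the water can supply cooling to 0 °C: 674.2×4.17×73.9 = 207763 J > q₁, so all ice melts.
Energy balance: 674.2×4.17×(73.9 − T) = 22420 + 60.1×4.17×(T − 0)
2811.414(73.9 − T) = 22420 + 250.617 T
207763 − 22420 = 3062.031 T
T = 185343 / 3062.031 = 60.53 °C

T_f = 60.5 °C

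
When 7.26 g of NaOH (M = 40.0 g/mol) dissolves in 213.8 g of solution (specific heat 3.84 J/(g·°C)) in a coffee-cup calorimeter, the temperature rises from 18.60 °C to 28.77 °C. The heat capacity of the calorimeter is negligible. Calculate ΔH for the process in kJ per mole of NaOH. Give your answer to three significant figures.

ΔH = -46.0 kJ/mol

|ΔT| = |28.77 − 18.60| = 10.17 °C
|q_surr| = (213.8 × 3.84) × 10.17 = 820.992 × 10.17 = 8349 J
n(NaOH) = 7.26 / 40.0 = 0.1815 mol
Temperature rose, so q_rxn = −|q_surr| = -8.349 kJ
ΔH = q_rxn / n = -46.00 kJ/mol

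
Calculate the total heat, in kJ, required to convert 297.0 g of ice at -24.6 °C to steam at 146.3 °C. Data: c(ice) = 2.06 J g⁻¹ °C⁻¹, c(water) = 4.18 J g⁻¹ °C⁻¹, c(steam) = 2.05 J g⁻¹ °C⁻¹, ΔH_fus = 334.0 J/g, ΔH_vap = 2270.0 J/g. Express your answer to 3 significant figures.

q1 (heat ice -24.6→0.0 °C): 297.0 × 2.06 × 24.6 = 15051 J
q2 (melt at 0 °C): 297.0 × 334.0 = 99198 J
q3 (heat water 0.0→100.0 °C): 297.0 × 4.18 × 100.0 = 124146 J
q4 (vaporize at 100 °C): 297.0 × 2270.0 = 674190 J
q5 (heat steam 100.0→146.3 °C): 297.0 × 2.05 × 46.3 = 28190 J
Total: 15051 + 99198 + 124146 + 674190 + 28190 = 940775 J = 941 kJ

q = 941 kJ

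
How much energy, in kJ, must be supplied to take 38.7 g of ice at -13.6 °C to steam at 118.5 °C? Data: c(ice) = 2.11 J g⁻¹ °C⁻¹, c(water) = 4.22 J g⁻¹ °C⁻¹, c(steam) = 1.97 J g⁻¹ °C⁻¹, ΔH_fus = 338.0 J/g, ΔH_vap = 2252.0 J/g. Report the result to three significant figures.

q = 119 kJ

q1 (heat ice -13.6→0.0 °C): 38.7 × 2.11 × 13.6 = 1111 J
q2 (melt at 0 °C): 38.7 × 338.0 = 13081 J
q3 (heat water 0.0→100.0 °C): 38.7 × 4.22 × 100.0 = 16331 J
q4 (vaporize at 100 °C): 38.7 × 2252.0 = 87152 J
q5 (heat steam 100.0→118.5 °C): 38.7 × 1.97 × 18.5 = 1410 J
Total: 1111 + 13081 + 16331 + 87152 + 1410 = 119085 J = 119 kJ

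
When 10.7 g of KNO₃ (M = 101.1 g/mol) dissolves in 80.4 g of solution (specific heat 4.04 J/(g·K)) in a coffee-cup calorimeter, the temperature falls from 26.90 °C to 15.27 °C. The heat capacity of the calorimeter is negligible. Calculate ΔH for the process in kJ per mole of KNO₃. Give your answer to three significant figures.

|ΔT| = |15.27 − 26.90| = 11.63 °C
|q_surr| = (80.4 × 4.04) × 11.63 = 324.816 × 11.63 = 3778 J
n(KNO₃) = 10.7 / 101.1 = 0.1058 mol
Temperature fell, so q_rxn = +|q_surr| = 3.778 kJ
ΔH = q_rxn / n = 35.71 kJ/mol

ΔH = 35.7 kJ/mol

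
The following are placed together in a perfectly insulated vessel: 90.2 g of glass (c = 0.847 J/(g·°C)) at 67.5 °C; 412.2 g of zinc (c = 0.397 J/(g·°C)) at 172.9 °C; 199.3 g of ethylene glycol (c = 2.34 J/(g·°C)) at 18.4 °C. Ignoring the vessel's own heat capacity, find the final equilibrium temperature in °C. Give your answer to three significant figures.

Σ mᵢcᵢ(T − Tᵢ) = 0  ⇒  T = Σ mᵢcᵢTᵢ / Σ mᵢcᵢ
Σ mᵢcᵢ = 90.2×0.847 + 412.2×0.397 + 199.3×2.34 = 706.4048
Σ mᵢcᵢTᵢ = 76.3994×67.5 + 163.6434×172.9 + 466.362×18.4 = 42032
T = 42032 / 706.4048 = 59.50 °C

T_f = 59.5 °C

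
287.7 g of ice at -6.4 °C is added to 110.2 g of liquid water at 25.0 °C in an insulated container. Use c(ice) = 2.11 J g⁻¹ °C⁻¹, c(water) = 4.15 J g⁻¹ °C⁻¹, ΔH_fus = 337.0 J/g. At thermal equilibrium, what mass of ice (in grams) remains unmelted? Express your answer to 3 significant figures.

Heat to warm all ice to 0 °C: 287.7×2.11×6.4 = 3885.1 J
Heat released by water cooling to 0 °C: 110.2×4.15×25.0 = 11433 J
11433 J < 3885.1 + 287.7×337.0 = 100840.0 J, so not all ice melts; final T = 0 °C.
Heat left for melting: 11433 − 3885.1 = 7547.9 J
Mass melted = 7547.9 / 337.0 = 22.40 g
Ice remaining = 287.7 − 22.40 = 265.30 g

m_ice remaining = 265 g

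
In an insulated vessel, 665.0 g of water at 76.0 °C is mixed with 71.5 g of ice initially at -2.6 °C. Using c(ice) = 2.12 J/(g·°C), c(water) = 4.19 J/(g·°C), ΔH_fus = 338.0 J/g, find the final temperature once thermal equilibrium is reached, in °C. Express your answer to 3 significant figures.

T_f = 60.7 °C

Heat to bring ice to 0 °C and melt it: q₁ = 71.5×2.12×2.6 + 71.5×338.0 = 24561 J
Heat the water can supply cooling to 0 °C: 665.0×4.19×76.0 = 211763 J > q₁, so all ice melts.
Energy balance: 665.0×4.19×(76.0 − T) = 24561 + 71.5×4.19×(T − 0)
2786.35(76.0 − T) = 24561 + 299.585 T
211763 − 24561 = 3085.935 T
T = 187202 / 3085.935 = 60.66 °C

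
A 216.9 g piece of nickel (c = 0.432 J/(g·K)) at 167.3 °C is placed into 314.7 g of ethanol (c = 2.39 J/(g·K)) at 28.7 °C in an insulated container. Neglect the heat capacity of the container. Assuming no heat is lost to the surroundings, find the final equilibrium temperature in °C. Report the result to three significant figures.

Heat lost by nickel = heat gained by ethanol.
(216.9)(0.432)(167.3 − T) = (314.7)(2.39)(T − 28.7)
93.7008 (167.3 − T) = 752.133 (T − 28.7)
15676 − 93.7008 T = 752.133 T − 21586
37262 = 845.8338 T
T = 44.05 °C

T_f = 44.1 °C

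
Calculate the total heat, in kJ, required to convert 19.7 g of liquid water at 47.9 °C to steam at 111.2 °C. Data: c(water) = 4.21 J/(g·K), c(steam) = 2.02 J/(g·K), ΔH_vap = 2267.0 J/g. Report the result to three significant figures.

q1 (heat water 47.9→100.0 °C): 19.7 × 4.21 × 52.1 = 4321 J
q2 (vaporize at 100 °C): 19.7 × 2267.0 = 44660 J
q3 (heat steam 100.0→111.2 °C): 19.7 × 2.02 × 11.2 = 446 J
Total: 4321 + 44660 + 446 = 49427 J = 49.4 kJ

q = 49.4 kJ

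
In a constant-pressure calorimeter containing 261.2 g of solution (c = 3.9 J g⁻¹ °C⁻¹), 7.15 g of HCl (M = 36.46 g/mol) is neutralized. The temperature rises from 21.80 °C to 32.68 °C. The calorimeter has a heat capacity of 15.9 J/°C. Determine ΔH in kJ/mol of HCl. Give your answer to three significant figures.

ΔH = -57.4 kJ/mol

|ΔT| = |32.68 − 21.80| = 10.88 °C
|q_surr| = (261.2 × 3.9 + 15.9) × 10.88 = 1034.58 × 10.88 = 11260 J
n(HCl) = 7.15 / 36.46 = 0.1961 mol
Temperature rose, so q_rxn = −|q_surr| = -11.26 kJ
ΔH = q_rxn / n = -57.42 kJ/mol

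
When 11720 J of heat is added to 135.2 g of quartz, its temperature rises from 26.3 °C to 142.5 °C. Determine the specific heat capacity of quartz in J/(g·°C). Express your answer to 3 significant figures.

c = q / (m ΔT) = 11720 / (135.2 × 116.2)
c = 11720 / 15710.24 = 0.746 J/(g·°C)

c = 0.746 J/(g·°C)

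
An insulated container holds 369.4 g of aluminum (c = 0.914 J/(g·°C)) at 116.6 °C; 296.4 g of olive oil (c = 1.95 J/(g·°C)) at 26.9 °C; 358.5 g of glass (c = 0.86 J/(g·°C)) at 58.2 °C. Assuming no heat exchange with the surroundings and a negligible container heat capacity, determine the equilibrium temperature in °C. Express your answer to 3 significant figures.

T_f = 59.5 °C

Σ mᵢcᵢ(T − Tᵢ) = 0  ⇒  T = Σ mᵢcᵢTᵢ / Σ mᵢcᵢ
Σ mᵢcᵢ = 369.4×0.914 + 296.4×1.95 + 358.5×0.86 = 1223.9216
Σ mᵢcᵢTᵢ = 337.6316×116.6 + 577.98×26.9 + 308.31×58.2 = 72859
T = 72859 / 1223.9216 = 59.53 °C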